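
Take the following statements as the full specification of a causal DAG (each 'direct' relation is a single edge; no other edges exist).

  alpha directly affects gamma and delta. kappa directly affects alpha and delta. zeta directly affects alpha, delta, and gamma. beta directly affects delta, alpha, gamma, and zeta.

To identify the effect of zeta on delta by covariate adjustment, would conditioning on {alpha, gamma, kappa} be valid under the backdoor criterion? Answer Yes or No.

No

Backdoor paths from zeta to delta (paths whose first edge points into zeta):
  P1: zeta <- beta -> alpha <- kappa -> delta
  P2: zeta <- beta -> alpha -> delta
  P3: zeta <- beta -> delta
  P4: zeta <- beta -> gamma <- alpha <- kappa -> delta
  P5: zeta <- beta -> gamma <- alpha -> delta
Condition 1 (no descendant of zeta in the set): FAILS — alpha and gamma are descendants of zeta.
Condition 2 (every backdoor path blocked by {alpha, gamma, kappa}):
  P1: blocked at fork node kappa ∈ conditioning set.
  P2: blocked at chain node alpha ∈ conditioning set.
  P3: open — no interior node is in the conditioning set.
  P4: blocked at chain node alpha ∈ conditioning set.
  P5: blocked at fork node alpha ∈ conditioning set.
{alpha, gamma, kappa} does not satisfy the backdoor criterion.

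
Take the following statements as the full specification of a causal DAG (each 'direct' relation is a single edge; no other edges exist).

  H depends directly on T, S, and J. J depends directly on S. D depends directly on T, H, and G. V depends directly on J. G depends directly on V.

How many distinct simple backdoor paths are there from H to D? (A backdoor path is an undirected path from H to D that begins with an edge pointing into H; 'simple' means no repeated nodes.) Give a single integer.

3

A backdoor path from H to D is any simple undirected path whose first edge points into H (i.e. leaves H via a parent).
Parents of H: {J, S, T}.
Enumerating:
  P1: H <- T -> D
  P2: H <- S -> J -> V -> G -> D
  P3: H <- J -> V -> G -> D
That exhausts the simple backdoor paths. Count: 3.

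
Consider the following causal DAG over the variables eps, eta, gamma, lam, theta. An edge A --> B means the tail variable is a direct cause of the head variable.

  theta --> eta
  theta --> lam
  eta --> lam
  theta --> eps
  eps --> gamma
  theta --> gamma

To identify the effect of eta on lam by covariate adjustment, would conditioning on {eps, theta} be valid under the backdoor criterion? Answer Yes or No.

Backdoor paths from eta to lam (paths whose first edge points into eta):
  P1: eta <- theta -> lam
Condition 1 (no descendant of eta in the set): holds — descendants of eta are {lam}; none are in {eps, theta}.
Condition 2 (every backdoor path blocked by {eps, theta}):
  P1: blocked at fork node theta ∈ conditioning set.
{eps, theta} satisfies the backdoor criterion.

Yes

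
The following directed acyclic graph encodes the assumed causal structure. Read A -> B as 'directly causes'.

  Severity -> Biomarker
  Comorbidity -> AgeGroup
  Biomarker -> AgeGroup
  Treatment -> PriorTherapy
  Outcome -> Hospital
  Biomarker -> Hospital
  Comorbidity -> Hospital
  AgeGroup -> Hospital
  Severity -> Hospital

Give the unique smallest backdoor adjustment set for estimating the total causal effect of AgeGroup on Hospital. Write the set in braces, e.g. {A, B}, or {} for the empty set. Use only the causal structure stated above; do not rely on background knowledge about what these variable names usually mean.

Variables eligible for adjustment (non-descendants of AgeGroup, excluding AgeGroup and Hospital): {Biomarker, Comorbidity, Outcome, PriorTherapy, Severity, Treatment}.
Backdoor paths from AgeGroup to Hospital:
  P1: AgeGroup <- Biomarker <- Severity -> Hospital
  P2: AgeGroup <- Biomarker -> Hospital
  P3: AgeGroup <- Comorbidity -> Hospital
The empty set is not sufficient: P1 (AgeGroup <- Biomarker <- Severity -> Hospital) has no collider blocking it and no conditioned non-collider, so it is open.
Try {Biomarker, Comorbidity}:
  P1: blocked at chain node Biomarker ∈ conditioning set.
  P2: blocked at fork node Biomarker ∈ conditioning set.
  P3: blocked at fork node Comorbidity ∈ conditioning set.
{Biomarker, Comorbidity} contains no descendant of AgeGroup and blocks every backdoor path.
Every element of {Biomarker, Comorbidity} is needed (dropping Biomarker leaves P1 open; dropping Comorbidity leaves P3 open), so no proper subset is valid.
Among all size-2 subsets of the eligible variables, only {Biomarker, Comorbidity} blocks every backdoor path, so it is the unique smallest valid adjustment set.

{Biomarker, Comorbidity}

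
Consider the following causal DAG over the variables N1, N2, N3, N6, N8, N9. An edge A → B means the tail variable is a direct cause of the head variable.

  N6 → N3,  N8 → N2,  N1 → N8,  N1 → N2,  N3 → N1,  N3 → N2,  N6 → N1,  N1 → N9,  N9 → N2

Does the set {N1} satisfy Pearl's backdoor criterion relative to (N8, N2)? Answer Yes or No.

Yes

Backdoor paths from N8 to N2 (paths whose first edge points into N8):
  P1: N8 <- N1 <- N6 -> N3 -> N2
  P2: N8 <- N1 <- N3 -> N2
  P3: N8 <- N1 -> N9 -> N2
  P4: N8 <- N1 -> N2
Condition 1 (no descendant of N8 in the set): holds — descendants of N8 are {N2}; none are in {N1}.
Condition 2 (every backdoor path blocked by {N1}):
  P1: blocked at chain node N1 ∈ conditioning set.
  P2: blocked at chain node N1 ∈ conditioning set.
  P3: blocked at fork node N1 ∈ conditioning set.
  P4: blocked at fork node N1 ∈ conditioning set.
{N1} satisfies the backdoor criterion.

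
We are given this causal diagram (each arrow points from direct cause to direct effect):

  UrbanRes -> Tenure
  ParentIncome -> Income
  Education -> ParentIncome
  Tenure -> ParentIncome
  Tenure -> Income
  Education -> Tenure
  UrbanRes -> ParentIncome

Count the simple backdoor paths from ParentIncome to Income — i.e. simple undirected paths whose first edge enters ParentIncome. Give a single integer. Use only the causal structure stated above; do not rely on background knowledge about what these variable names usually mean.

3

A backdoor path from ParentIncome to Income is any simple undirected path whose first edge points into ParentIncome (i.e. leaves ParentIncome via a parent).
Parents of ParentIncome: {Education, Tenure, UrbanRes}.
Enumerating:
  P1: ParentIncome <- UrbanRes -> Tenure -> Income
  P2: ParentIncome <- Education -> Tenure -> Income
  P3: ParentIncome <- Tenure -> Income
That exhausts the simple backdoor paths. Count: 3.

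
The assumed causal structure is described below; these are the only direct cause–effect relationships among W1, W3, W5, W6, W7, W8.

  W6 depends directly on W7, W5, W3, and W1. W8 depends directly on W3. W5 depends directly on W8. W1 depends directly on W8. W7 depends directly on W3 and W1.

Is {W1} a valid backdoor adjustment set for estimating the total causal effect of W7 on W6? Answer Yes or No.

Backdoor paths from W7 to W6 (paths whose first edge points into W7):
  P1: W7 <- W3 -> W8 -> W5 -> W6
  P2: W7 <- W3 -> W8 -> W1 -> W6
  P3: W7 <- W3 -> W6
  P4: W7 <- W1 <- W8 <- W3 -> W6
  P5: W7 <- W1 <- W8 -> W5 -> W6
  P6: W7 <- W1 -> W6
Condition 1 (no descendant of W7 in the set): holds — descendants of W7 are {W6}; none are in {W1}.
Condition 2 (every backdoor path blocked by {W1}):
  P1: open — no interior node is in the conditioning set.
  P2: blocked at chain node W1 ∈ conditioning set.
  P3: open — no interior node is in the conditioning set.
  P4: blocked at chain node W1 ∈ conditioning set.
  P5: blocked at chain node W1 ∈ conditioning set.
  P6: blocked at fork node W1 ∈ conditioning set.
{W1} does not satisfy the backdoor criterion.

No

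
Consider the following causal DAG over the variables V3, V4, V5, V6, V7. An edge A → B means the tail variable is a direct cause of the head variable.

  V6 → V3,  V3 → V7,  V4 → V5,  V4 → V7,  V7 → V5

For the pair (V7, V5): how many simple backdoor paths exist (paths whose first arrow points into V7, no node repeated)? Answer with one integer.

A backdoor path from V7 to V5 is any simple undirected path whose first edge points into V7 (i.e. leaves V7 via a parent).
Parents of V7: {V3, V4}.
Enumerating:
  P1: V7 <- V4 -> V5
That exhausts the simple backdoor paths. Count: 1.

1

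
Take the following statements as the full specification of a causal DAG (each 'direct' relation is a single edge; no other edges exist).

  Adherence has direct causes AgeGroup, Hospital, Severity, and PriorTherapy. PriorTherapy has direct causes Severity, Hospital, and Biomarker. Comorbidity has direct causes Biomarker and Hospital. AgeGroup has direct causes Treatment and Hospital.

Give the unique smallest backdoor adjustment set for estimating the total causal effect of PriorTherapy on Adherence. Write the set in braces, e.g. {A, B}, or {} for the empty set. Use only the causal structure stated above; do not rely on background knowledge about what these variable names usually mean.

{Hospital, Severity}

Variables eligible for adjustment (non-descendants of PriorTherapy, excluding PriorTherapy and Adherence): {AgeGroup, Biomarker, Comorbidity, Hospital, Severity, Treatment}.
Backdoor paths from PriorTherapy to Adherence:
  P1: PriorTherapy <- Severity -> Adherence
  P2: PriorTherapy <- Hospital -> AgeGroup -> Adherence
  P3: PriorTherapy <- Hospital -> Adherence
  P4: PriorTherapy <- Biomarker -> Comorbidity <- Hospital -> AgeGroup -> Adherence
  P5: PriorTherapy <- Biomarker -> Comorbidity <- Hospital -> Adherence
The empty set is not sufficient: P1 (PriorTherapy <- Severity -> Adherence) has no collider blocking it and no conditioned non-collider, so it is open.
Try {Hospital, Severity}:
  P1: blocked at fork node Severity ∈ conditioning set.
  P2: blocked at fork node Hospital ∈ conditioning set.
  P3: blocked at fork node Hospital ∈ conditioning set.
  P4: blocked at collider Comorbidity (neither it nor any descendant is in the conditioning set).
  P5: blocked at collider Comorbidity (neither it nor any descendant is in the conditioning set).
{Hospital, Severity} contains no descendant of PriorTherapy and blocks every backdoor path.
Every element of {Hospital, Severity} is needed (dropping Hospital leaves P2 open; dropping Severity leaves P1 open), so no proper subset is valid.
Among all size-2 subsets of the eligible variables, only {Hospital, Severity} blocks every backdoor path, so it is the unique smallest valid adjustment set.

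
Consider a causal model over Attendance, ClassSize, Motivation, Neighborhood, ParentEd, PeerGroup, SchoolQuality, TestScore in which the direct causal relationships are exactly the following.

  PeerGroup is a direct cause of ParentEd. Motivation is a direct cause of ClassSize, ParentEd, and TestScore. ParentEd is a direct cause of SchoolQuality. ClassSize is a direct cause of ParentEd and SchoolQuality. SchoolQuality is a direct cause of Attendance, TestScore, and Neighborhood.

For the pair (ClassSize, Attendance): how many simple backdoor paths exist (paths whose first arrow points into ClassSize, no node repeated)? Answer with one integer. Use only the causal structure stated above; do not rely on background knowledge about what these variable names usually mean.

A backdoor path from ClassSize to Attendance is any simple undirected path whose first edge points into ClassSize (i.e. leaves ClassSize via a parent).
Parents of ClassSize: {Motivation}.
Enumerating:
  P1: ClassSize <- Motivation -> ParentEd -> SchoolQuality -> Attendance
  P2: ClassSize <- Motivation -> TestScore <- SchoolQuality -> Attendance
That exhausts the simple backdoor paths. Count: 2.

2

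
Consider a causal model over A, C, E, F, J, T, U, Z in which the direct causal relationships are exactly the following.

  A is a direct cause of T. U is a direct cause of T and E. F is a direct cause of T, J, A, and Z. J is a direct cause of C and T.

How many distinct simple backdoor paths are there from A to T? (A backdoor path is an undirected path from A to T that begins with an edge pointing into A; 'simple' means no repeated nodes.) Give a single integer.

A backdoor path from A to T is any simple undirected path whose first edge points into A (i.e. leaves A via a parent).
Parents of A: {F}.
Enumerating:
  P1: A <- F -> J -> T
  P2: A <- F -> T
That exhausts the simple backdoor paths. Count: 2.

2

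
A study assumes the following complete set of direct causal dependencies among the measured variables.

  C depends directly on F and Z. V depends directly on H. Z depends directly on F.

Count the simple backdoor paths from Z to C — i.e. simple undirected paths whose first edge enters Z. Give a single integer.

1

A backdoor path from Z to C is any simple undirected path whose first edge points into Z (i.e. leaves Z via a parent).
Parents of Z: {F}.
Enumerating:
  P1: Z <- F -> C
That exhausts the simple backdoor paths. Count: 1.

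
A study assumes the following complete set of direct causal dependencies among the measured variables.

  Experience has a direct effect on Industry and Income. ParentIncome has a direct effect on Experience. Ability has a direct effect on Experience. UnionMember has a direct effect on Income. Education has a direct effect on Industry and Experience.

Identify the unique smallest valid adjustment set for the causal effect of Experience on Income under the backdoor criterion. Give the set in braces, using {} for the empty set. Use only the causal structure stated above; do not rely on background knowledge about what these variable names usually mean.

{}

Variables eligible for adjustment (non-descendants of Experience, excluding Experience and Income): {Ability, Education, ParentIncome, UnionMember}.
Backdoor paths from Experience to Income:
  (none)
With no backdoor paths the empty set already satisfies the criterion, and it is trivially minimal.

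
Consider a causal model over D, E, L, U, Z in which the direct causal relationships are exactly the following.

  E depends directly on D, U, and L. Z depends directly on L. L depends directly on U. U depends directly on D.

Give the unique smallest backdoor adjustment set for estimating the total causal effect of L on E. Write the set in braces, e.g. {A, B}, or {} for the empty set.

{U}

Variables eligible for adjustment (non-descendants of L, excluding L and E): {D, U}.
Backdoor paths from L to E:
  P1: L <- U <- D -> E
  P2: L <- U -> E
The empty set is not sufficient: P1 (L <- U <- D -> E) has no collider blocking it and no conditioned non-collider, so it is open.
Try {U}:
  P1: blocked at chain node U ∈ conditioning set.
  P2: blocked at fork node U ∈ conditioning set.
{U} contains no descendant of L and blocks every backdoor path.
No other singleton works — e.g. {D} leaves P2 open — so {U} is the unique smallest valid adjustment set.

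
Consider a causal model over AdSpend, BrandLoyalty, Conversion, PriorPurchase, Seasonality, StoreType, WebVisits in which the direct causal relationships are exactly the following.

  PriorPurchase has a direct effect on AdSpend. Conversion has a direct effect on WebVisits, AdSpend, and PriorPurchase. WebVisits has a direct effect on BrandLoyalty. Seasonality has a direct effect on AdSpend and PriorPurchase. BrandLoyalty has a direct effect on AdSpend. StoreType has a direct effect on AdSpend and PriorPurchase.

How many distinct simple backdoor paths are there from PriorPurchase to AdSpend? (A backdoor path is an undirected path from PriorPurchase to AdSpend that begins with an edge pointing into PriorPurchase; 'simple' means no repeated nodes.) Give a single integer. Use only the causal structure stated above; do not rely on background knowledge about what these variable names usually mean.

4

A backdoor path from PriorPurchase to AdSpend is any simple undirected path whose first edge points into PriorPurchase (i.e. leaves PriorPurchase via a parent).
Parents of PriorPurchase: {Conversion, Seasonality, StoreType}.
Enumerating:
  P1: PriorPurchase <- Conversion -> WebVisits -> BrandLoyalty -> AdSpend
  P2: PriorPurchase <- Conversion -> AdSpend
  P3: PriorPurchase <- StoreType -> AdSpend
  P4: PriorPurchase <- Seasonality -> AdSpend
That exhausts the simple backdoor paths. Count: 4.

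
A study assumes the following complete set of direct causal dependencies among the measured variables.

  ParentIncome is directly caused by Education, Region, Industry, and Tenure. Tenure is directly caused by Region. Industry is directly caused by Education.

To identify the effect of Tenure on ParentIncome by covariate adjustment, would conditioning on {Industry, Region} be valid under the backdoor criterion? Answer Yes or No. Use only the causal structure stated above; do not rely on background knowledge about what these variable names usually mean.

Backdoor paths from Tenure to ParentIncome (paths whose first edge points into Tenure):
  P1: Tenure <- Region -> ParentIncome
Condition 1 (no descendant of Tenure in the set): holds — descendants of Tenure are {ParentIncome}; none are in {Industry, Region}.
Condition 2 (every backdoor path blocked by {Industry, Region}):
  P1: blocked at fork node Region ∈ conditioning set.
{Industry, Region} satisfies the backdoor criterion.

Yes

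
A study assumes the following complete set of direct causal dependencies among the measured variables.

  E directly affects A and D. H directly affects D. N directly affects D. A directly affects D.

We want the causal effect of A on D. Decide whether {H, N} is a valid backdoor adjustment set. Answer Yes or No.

Backdoor paths from A to D (paths whose first edge points into A):
  P1: A <- E -> D
Condition 1 (no descendant of A in the set): holds — descendants of A are {D}; none are in {H, N}.
Condition 2 (every backdoor path blocked by {H, N}):
  P1: open — no interior node is in the conditioning set.
{H, N} does not satisfy the backdoor criterion.

No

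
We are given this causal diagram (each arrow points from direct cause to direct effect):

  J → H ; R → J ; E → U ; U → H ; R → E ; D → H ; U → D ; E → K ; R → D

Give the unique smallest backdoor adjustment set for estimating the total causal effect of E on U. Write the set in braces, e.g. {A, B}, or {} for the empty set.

{}

Variables eligible for adjustment (non-descendants of E, excluding E and U): {J, R}.
Backdoor paths from E to U:
  P1: E <- R -> D <- U
  P2: E <- R -> D -> H <- U
  P3: E <- R -> J -> H <- U
  P4: E <- R -> J -> H <- D <- U
Each backdoor path contains an unconditioned collider, so every path is already blocked with the empty conditioning set:
  P1: blocked at collider D (neither it nor any descendant is in the conditioning set).
  P2: blocked at collider H (neither it nor any descendant is in the conditioning set).
  P3: blocked at collider H (neither it nor any descendant is in the conditioning set).
  P4: blocked at collider H (neither it nor any descendant is in the conditioning set).
The empty set is therefore the unique smallest valid set.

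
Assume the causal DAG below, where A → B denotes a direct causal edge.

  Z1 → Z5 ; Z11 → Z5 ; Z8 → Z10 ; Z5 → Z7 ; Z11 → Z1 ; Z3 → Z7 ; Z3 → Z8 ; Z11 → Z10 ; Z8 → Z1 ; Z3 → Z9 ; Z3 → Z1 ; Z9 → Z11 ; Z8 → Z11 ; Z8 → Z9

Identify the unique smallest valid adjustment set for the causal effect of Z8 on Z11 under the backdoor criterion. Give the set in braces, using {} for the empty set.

{Z3}

Variables eligible for adjustment (non-descendants of Z8, excluding Z8 and Z11): {Z3}.
Backdoor paths from Z8 to Z11:
  P1: Z8 <- Z3 -> Z9 -> Z11
  P2: Z8 <- Z3 -> Z1 <- Z11
  P3: Z8 <- Z3 -> Z1 -> Z5 <- Z11
  P4: Z8 <- Z3 -> Z7 <- Z5 <- Z11
  P5: Z8 <- Z3 -> Z7 <- Z5 <- Z1 <- Z11
The empty set is not sufficient: P1 (Z8 <- Z3 -> Z9 -> Z11) has no collider blocking it and no conditioned non-collider, so it is open.
Try {Z3}:
  P1: blocked at fork node Z3 ∈ conditioning set.
  P2: blocked at fork node Z3 ∈ conditioning set.
  P3: blocked at fork node Z3 ∈ conditioning set.
  P4: blocked at fork node Z3 ∈ conditioning set.
  P5: blocked at fork node Z3 ∈ conditioning set.
{Z3} contains no descendant of Z8 and blocks every backdoor path.
{Z3} is the unique smallest valid adjustment set.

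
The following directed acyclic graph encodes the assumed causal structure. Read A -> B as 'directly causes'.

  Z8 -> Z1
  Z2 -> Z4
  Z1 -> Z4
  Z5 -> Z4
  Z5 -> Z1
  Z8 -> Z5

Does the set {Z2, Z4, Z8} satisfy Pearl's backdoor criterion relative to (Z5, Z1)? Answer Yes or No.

Backdoor paths from Z5 to Z1 (paths whose first edge points into Z5):
  P1: Z5 <- Z8 -> Z1
Condition 1 (no descendant of Z5 in the set): FAILS — Z4 is a descendant of Z5.
Condition 2 (every backdoor path blocked by {Z2, Z4, Z8}):
  P1: blocked at fork node Z8 ∈ conditioning set.
{Z2, Z4, Z8} does not satisfy the backdoor criterion.

No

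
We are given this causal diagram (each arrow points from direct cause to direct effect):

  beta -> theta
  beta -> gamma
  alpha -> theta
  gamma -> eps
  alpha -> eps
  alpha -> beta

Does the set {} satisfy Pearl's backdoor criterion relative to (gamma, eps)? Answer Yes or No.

Backdoor paths from gamma to eps (paths whose first edge points into gamma):
  P1: gamma <- beta <- alpha -> eps
  P2: gamma <- beta -> theta <- alpha -> eps
Condition 1 (no descendant of gamma in the set): holds — descendants of gamma are {eps}; none are in {}.
Condition 2 (every backdoor path blocked by {}):
  P1: open — no interior node is in the conditioning set.
  P2: blocked at collider theta (neither it nor any descendant is in the conditioning set).
{} does not satisfy the backdoor criterion.

No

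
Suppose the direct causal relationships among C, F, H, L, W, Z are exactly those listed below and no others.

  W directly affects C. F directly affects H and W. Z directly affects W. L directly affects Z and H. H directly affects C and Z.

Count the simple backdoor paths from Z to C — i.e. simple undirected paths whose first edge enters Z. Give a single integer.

A backdoor path from Z to C is any simple undirected path whose first edge points into Z (i.e. leaves Z via a parent).
Parents of Z: {H, L}.
Enumerating:
  P1: Z <- L -> H <- F -> W -> C
  P2: Z <- L -> H -> C
  P3: Z <- H <- F -> W -> C
  P4: Z <- H -> C
That exhausts the simple backdoor paths. Count: 4.

4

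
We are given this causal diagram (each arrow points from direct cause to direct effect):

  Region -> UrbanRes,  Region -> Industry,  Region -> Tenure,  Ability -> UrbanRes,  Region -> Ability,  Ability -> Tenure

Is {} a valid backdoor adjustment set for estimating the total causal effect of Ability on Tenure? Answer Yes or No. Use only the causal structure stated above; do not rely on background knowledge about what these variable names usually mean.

No

Backdoor paths from Ability to Tenure (paths whose first edge points into Ability):
  P1: Ability <- Region -> Tenure
Condition 1 (no descendant of Ability in the set): holds — descendants of Ability are {Tenure, UrbanRes}; none are in {}.
Condition 2 (every backdoor path blocked by {}):
  P1: open — no interior node is in the conditioning set.
{} does not satisfy the backdoor criterion.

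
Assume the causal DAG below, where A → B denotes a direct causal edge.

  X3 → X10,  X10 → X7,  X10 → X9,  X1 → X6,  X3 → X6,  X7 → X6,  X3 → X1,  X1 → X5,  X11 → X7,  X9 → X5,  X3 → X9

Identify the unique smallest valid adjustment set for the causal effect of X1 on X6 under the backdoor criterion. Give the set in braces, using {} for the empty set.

Variables eligible for adjustment (non-descendants of X1, excluding X1 and X6): {X10, X11, X3, X7, X9}.
Backdoor paths from X1 to X6:
  P1: X1 <- X3 -> X10 -> X7 -> X6
  P2: X1 <- X3 -> X9 <- X10 -> X7 -> X6
  P3: X1 <- X3 -> X6
The empty set is not sufficient: P1 (X1 <- X3 -> X10 -> X7 -> X6) has no collider blocking it and no conditioned non-collider, so it is open.
Try {X3}:
  P1: blocked at fork node X3 ∈ conditioning set.
  P2: blocked at fork node X3 ∈ conditioning set.
  P3: blocked at fork node X3 ∈ conditioning set.
{X3} contains no descendant of X1 and blocks every backdoor path.
No other singleton works — e.g. {X10} leaves P3 open — so {X3} is the unique smallest valid adjustment set.

{X3}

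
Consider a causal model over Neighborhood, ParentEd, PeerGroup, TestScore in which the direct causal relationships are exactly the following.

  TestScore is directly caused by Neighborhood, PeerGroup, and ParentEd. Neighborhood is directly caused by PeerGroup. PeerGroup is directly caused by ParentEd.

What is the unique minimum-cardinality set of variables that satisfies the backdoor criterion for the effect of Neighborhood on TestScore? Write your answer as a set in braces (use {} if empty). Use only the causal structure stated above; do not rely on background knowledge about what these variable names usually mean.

{PeerGroup}

Variables eligible for adjustment (non-descendants of Neighborhood, excluding Neighborhood and TestScore): {ParentEd, PeerGroup}.
Backdoor paths from Neighborhood to TestScore:
  P1: Neighborhood <- PeerGroup <- ParentEd -> TestScore
  P2: Neighborhood <- PeerGroup -> TestScore
The empty set is not sufficient: P1 (Neighborhood <- PeerGroup <- ParentEd -> TestScore) has no collider blocking it and no conditioned non-collider, so it is open.
Try {PeerGroup}:
  P1: blocked at chain node PeerGroup ∈ conditioning set.
  P2: blocked at fork node PeerGroup ∈ conditioning set.
{PeerGroup} contains no descendant of Neighborhood and blocks every backdoor path.
No other singleton works — e.g. {ParentEd} leaves P2 open — so {PeerGroup} is the unique smallest valid adjustment set.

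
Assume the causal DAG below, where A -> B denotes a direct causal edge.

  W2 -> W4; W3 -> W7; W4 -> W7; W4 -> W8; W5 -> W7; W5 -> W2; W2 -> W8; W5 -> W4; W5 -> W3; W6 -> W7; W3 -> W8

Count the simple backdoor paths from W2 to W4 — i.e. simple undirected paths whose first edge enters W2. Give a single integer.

A backdoor path from W2 to W4 is any simple undirected path whose first edge points into W2 (i.e. leaves W2 via a parent).
Parents of W2: {W5}.
Enumerating:
  P1: W2 <- W5 -> W4
  P2: W2 <- W5 -> W3 -> W7 <- W4
  P3: W2 <- W5 -> W3 -> W8 <- W4
  P4: W2 <- W5 -> W7 <- W4
  P5: W2 <- W5 -> W7 <- W3 -> W8 <- W4
That exhausts the simple backdoor paths. Count: 5.

5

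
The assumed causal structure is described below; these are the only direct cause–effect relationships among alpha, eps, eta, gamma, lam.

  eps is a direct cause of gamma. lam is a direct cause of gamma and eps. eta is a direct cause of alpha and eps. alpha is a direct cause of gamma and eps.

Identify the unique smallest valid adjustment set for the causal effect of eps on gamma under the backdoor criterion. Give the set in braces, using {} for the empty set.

{alpha, lam}

Variables eligible for adjustment (non-descendants of eps, excluding eps and gamma): {alpha, eta, lam}.
Backdoor paths from eps to gamma:
  P1: eps <- lam -> gamma
  P2: eps <- eta -> alpha -> gamma
  P3: eps <- alpha -> gamma
The empty set is not sufficient: P1 (eps <- lam -> gamma) has no collider blocking it and no conditioned non-collider, so it is open.
Try {alpha, lam}:
  P1: blocked at fork node lam ∈ conditioning set.
  P2: blocked at chain node alpha ∈ conditioning set.
  P3: blocked at fork node alpha ∈ conditioning set.
{alpha, lam} contains no descendant of eps and blocks every backdoor path.
Every element of {alpha, lam} is needed (dropping alpha leaves P2 open; dropping lam leaves P1 open), so no proper subset is valid.
Among all size-2 subsets of the eligible variables, only {alpha, lam} blocks every backdoor path, so it is the unique smallest valid adjustment set.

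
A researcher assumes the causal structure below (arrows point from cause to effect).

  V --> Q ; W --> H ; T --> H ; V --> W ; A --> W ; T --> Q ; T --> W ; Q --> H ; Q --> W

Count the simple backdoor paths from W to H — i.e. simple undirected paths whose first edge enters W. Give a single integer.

A backdoor path from W to H is any simple undirected path whose first edge points into W (i.e. leaves W via a parent).
Parents of W: {A, Q, T, V}.
Enumerating:
  P1: W <- T -> Q -> H
  P2: W <- T -> H
  P3: W <- V -> Q <- T -> H
  P4: W <- V -> Q -> H
  P5: W <- Q <- T -> H
  P6: W <- Q -> H
That exhausts the simple backdoor paths. Count: 6.

6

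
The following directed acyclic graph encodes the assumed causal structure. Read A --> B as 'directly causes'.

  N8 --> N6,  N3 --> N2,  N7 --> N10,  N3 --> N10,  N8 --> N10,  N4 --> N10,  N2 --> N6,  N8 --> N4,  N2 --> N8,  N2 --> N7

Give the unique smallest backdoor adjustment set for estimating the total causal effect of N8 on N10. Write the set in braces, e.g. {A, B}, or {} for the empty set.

Variables eligible for adjustment (non-descendants of N8, excluding N8 and N10): {N2, N3, N7}.
Backdoor paths from N8 to N10:
  P1: N8 <- N2 <- N3 -> N10
  P2: N8 <- N2 -> N7 -> N10
The empty set is not sufficient: P1 (N8 <- N2 <- N3 -> N10) has no collider blocking it and no conditioned non-collider, so it is open.
Try {N2}:
  P1: blocked at chain node N2 ∈ conditioning set.
  P2: blocked at fork node N2 ∈ conditioning set.
{N2} contains no descendant of N8 and blocks every backdoor path.
No other singleton works — e.g. {N3} leaves P2 open — so {N2} is the unique smallest valid adjustment set.

{N2}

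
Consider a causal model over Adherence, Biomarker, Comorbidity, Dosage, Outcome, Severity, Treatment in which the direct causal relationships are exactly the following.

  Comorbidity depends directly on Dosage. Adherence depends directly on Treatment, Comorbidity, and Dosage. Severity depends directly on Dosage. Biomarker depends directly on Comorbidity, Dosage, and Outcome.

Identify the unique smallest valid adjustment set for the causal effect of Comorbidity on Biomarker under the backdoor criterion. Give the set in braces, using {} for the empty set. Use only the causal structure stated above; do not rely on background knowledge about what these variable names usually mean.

Variables eligible for adjustment (non-descendants of Comorbidity, excluding Comorbidity and Biomarker): {Dosage, Outcome, Severity, Treatment}.
Backdoor paths from Comorbidity to Biomarker:
  P1: Comorbidity <- Dosage -> Biomarker
The empty set is not sufficient: P1 (Comorbidity <- Dosage -> Biomarker) has no collider blocking it and no conditioned non-collider, so it is open.
Try {Dosage}:
  P1: blocked at fork node Dosage ∈ conditioning set.
{Dosage} contains no descendant of Comorbidity and blocks every backdoor path.
No other singleton works — e.g. {Severity} leaves P1 open — so {Dosage} is the unique smallest valid adjustment set.

{Dosage}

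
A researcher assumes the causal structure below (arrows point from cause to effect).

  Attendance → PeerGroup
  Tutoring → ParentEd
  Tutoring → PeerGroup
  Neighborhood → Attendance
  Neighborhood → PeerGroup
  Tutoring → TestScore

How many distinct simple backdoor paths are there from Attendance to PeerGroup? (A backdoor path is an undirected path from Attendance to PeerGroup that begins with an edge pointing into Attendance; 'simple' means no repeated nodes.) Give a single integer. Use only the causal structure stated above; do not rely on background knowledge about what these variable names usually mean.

A backdoor path from Attendance to PeerGroup is any simple undirected path whose first edge points into Attendance (i.e. leaves Attendance via a parent).
Parents of Attendance: {Neighborhood}.
Enumerating:
  P1: Attendance <- Neighborhood -> PeerGroup
That exhausts the simple backdoor paths. Count: 1.

1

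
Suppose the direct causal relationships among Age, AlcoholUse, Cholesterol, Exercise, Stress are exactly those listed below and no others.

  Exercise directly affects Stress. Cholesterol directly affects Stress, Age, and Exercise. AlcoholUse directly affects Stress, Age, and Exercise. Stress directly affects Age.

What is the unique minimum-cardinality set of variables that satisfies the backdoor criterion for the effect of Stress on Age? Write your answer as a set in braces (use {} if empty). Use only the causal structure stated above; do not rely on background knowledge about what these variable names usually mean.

{AlcoholUse, Cholesterol}

Variables eligible for adjustment (non-descendants of Stress, excluding Stress and Age): {AlcoholUse, Cholesterol, Exercise}.
Backdoor paths from Stress to Age:
  P1: Stress <- AlcoholUse -> Exercise <- Cholesterol -> Age
  P2: Stress <- AlcoholUse -> Age
  P3: Stress <- Cholesterol -> Exercise <- AlcoholUse -> Age
  P4: Stress <- Cholesterol -> Age
  P5: Stress <- Exercise <- AlcoholUse -> Age
  P6: Stress <- Exercise <- Cholesterol -> Age
The empty set is not sufficient: P2 (Stress <- AlcoholUse -> Age) has no collider blocking it and no conditioned non-collider, so it is open.
Try {AlcoholUse, Cholesterol}:
  P1: blocked at fork node AlcoholUse ∈ conditioning set.
  P2: blocked at fork node AlcoholUse ∈ conditioning set.
  P3: blocked at fork node Cholesterol ∈ conditioning set.
  P4: blocked at fork node Cholesterol ∈ conditioning set.
  P5: blocked at fork node AlcoholUse ∈ conditioning set.
  P6: blocked at fork node Cholesterol ∈ conditioning set.
{AlcoholUse, Cholesterol} contains no descendant of Stress and blocks every backdoor path.
Every element of {AlcoholUse, Cholesterol} is needed (dropping AlcoholUse leaves P2 open; dropping Cholesterol leaves P4 open), so no proper subset is valid.
Among all size-2 subsets of the eligible variables, only {AlcoholUse, Cholesterol} blocks every backdoor path, so it is the unique smallest valid adjustment set.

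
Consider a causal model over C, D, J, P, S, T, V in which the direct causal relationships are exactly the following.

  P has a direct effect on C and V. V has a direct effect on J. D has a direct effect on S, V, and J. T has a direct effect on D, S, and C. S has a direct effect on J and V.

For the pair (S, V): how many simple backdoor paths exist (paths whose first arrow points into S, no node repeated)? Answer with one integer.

A backdoor path from S to V is any simple undirected path whose first edge points into S (i.e. leaves S via a parent).
Parents of S: {D, T}.
Enumerating:
  P1: S <- T -> D -> V
  P2: S <- T -> D -> J <- V
  P3: S <- T -> C <- P -> V
  P4: S <- D <- T -> C <- P -> V
  P5: S <- D -> V
  P6: S <- D -> J <- V
That exhausts the simple backdoor paths. Count: 6.

6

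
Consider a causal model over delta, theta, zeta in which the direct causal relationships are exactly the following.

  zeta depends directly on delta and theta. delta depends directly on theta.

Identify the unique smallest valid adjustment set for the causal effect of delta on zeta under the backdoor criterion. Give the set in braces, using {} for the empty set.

Variables eligible for adjustment (non-descendants of delta, excluding delta and zeta): {theta}.
Backdoor paths from delta to zeta:
  P1: delta <- theta -> zeta
The empty set is not sufficient: P1 (delta <- theta -> zeta) has no collider blocking it and no conditioned non-collider, so it is open.
Try {theta}:
  P1: blocked at fork node theta ∈ conditioning set.
{theta} contains no descendant of delta and blocks every backdoor path.
{theta} is the unique smallest valid adjustment set.

{theta}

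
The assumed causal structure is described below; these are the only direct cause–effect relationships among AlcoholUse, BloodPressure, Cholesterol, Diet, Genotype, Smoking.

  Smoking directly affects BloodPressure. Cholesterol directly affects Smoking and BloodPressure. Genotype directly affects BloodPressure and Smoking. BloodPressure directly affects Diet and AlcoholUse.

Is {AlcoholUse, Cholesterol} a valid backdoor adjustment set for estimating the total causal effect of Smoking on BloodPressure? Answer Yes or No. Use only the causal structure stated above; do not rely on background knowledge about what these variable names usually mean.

No

Backdoor paths from Smoking to BloodPressure (paths whose first edge points into Smoking):
  P1: Smoking <- Genotype -> BloodPressure
  P2: Smoking <- Cholesterol -> BloodPressure
Condition 1 (no descendant of Smoking in the set): FAILS — AlcoholUse is a descendant of Smoking.
Condition 2 (every backdoor path blocked by {AlcoholUse, Cholesterol}):
  P1: open — no interior node is in the conditioning set.
  P2: blocked at fork node Cholesterol ∈ conditioning set.
{AlcoholUse, Cholesterol} does not satisfy the backdoor criterion.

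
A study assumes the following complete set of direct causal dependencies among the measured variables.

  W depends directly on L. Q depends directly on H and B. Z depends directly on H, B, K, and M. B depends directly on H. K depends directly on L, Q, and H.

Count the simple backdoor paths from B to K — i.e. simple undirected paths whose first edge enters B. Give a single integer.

3

A backdoor path from B to K is any simple undirected path whose first edge points into B (i.e. leaves B via a parent).
Parents of B: {H}.
Enumerating:
  P1: B <- H -> Q -> K
  P2: B <- H -> K
  P3: B <- H -> Z <- K
That exhausts the simple backdoor paths. Count: 3.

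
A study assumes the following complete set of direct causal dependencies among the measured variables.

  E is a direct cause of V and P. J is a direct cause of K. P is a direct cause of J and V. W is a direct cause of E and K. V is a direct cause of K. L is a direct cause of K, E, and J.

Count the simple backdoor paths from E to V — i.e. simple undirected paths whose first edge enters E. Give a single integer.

A backdoor path from E to V is any simple undirected path whose first edge points into E (i.e. leaves E via a parent).
Parents of E: {L, W}.
Enumerating:
  P1: E <- L -> J <- P -> V
  P2: E <- L -> J -> K <- V
  P3: E <- L -> K <- J <- P -> V
  P4: E <- L -> K <- V
  P5: E <- W -> K <- L -> J <- P -> V
  P6: E <- W -> K <- J <- P -> V
  P7: E <- W -> K <- V
That exhausts the simple backdoor paths. Count: 7.

7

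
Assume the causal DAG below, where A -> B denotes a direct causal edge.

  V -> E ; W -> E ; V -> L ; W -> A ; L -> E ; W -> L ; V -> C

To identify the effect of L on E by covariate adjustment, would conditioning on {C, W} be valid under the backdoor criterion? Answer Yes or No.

No

Backdoor paths from L to E (paths whose first edge points into L):
  P1: L <- W -> E
  P2: L <- V -> E
Condition 1 (no descendant of L in the set): holds — descendants of L are {E}; none are in {C, W}.
Condition 2 (every backdoor path blocked by {C, W}):
  P1: blocked at fork node W ∈ conditioning set.
  P2: open — no interior node is in the conditioning set.
{C, W} does not satisfy the backdoor criterion.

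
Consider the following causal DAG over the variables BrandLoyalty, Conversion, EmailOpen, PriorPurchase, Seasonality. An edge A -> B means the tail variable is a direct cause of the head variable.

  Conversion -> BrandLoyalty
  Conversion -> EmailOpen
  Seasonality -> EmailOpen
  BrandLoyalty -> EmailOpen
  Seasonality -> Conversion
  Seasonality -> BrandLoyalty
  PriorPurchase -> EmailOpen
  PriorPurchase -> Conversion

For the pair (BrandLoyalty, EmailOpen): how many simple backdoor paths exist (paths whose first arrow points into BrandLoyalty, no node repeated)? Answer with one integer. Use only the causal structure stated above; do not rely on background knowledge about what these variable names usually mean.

6

A backdoor path from BrandLoyalty to EmailOpen is any simple undirected path whose first edge points into BrandLoyalty (i.e. leaves BrandLoyalty via a parent).
Parents of BrandLoyalty: {Conversion, Seasonality}.
Enumerating:
  P1: BrandLoyalty <- Seasonality -> Conversion <- PriorPurchase -> EmailOpen
  P2: BrandLoyalty <- Seasonality -> Conversion -> EmailOpen
  P3: BrandLoyalty <- Seasonality -> EmailOpen
  P4: BrandLoyalty <- Conversion <- PriorPurchase -> EmailOpen
  P5: BrandLoyalty <- Conversion <- Seasonality -> EmailOpen
  P6: BrandLoyalty <- Conversion -> EmailOpen
That exhausts the simple backdoor paths. Count: 6.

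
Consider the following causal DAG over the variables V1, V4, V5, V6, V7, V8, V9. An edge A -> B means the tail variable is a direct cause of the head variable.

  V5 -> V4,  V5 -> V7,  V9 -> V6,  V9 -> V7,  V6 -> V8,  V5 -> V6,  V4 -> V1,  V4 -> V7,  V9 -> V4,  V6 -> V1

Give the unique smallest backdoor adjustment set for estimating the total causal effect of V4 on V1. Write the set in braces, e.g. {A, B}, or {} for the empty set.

Variables eligible for adjustment (non-descendants of V4, excluding V4 and V1): {V5, V6, V8, V9}.
Backdoor paths from V4 to V1:
  P1: V4 <- V5 -> V6 -> V1
  P2: V4 <- V5 -> V7 <- V9 -> V6 -> V1
  P3: V4 <- V9 -> V6 -> V1
  P4: V4 <- V9 -> V7 <- V5 -> V6 -> V1
The empty set is not sufficient: P1 (V4 <- V5 -> V6 -> V1) has no collider blocking it and no conditioned non-collider, so it is open.
Try {V6}:
  P1: blocked at chain node V6 ∈ conditioning set.
  P2: blocked at collider V7 (neither it nor any descendant is in the conditioning set).
  P3: blocked at chain node V6 ∈ conditioning set.
  P4: blocked at collider V7 (neither it nor any descendant is in the conditioning set).
{V6} contains no descendant of V4 and blocks every backdoor path.
No other singleton works — e.g. {V5} leaves P3 open — so {V6} is the unique smallest valid adjustment set.

{V6}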